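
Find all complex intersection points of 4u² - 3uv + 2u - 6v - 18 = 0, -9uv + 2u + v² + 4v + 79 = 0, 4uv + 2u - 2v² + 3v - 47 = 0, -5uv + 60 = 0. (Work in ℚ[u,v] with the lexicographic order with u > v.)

Compute a lex Gröbner basis by Buchberger's algorithm.
f_1 = 4u² - 3uv + 2u - 6v - 18, LT = u².
f_2 = -9uv + 2u + v² + 4v + 79, LT = uv.
f_3 = 4uv + 2u - 2v² + 3v - 47, LT = uv.
f_4 = -5uv + 60, LT = uv.

S(f_1,f_2): lcm = u²v. S = 2/9u² - 23/36uv² + 17/18uv + 79/9u - 3/2v² - 9/2v.
  reduce S modulo (f_1, f_2, f_3, f_4):
  remainder 6475/729u - 23/324v³ - 1222/729v² - 27247/2916v + 13861/1458 ≠ 0; add h_5 = 6475/729u - 23/324v³ - 1222/729v² - 27247/2916v + 13861/1458 to the basis.

S(f_1,f_3): lcm = u²v. S = -½u² - ¼uv² - ¼uv + 47/4u - 3/2v² - 9/2v.
  reduce S modulo (f_1, f_2, f_3, f_4, h_5):
  remainder 6933/103600v³ + 28461/51800v² + 488793/103600v - 541467/25900 ≠ 0; add h_6 = 6933/103600v³ + 28461/51800v² + 488793/103600v - 541467/25900 to the basis.

S(f_1,f_4): lcm = u²v. S = -¾uv² + ½uv + 12u - 3/2v² - 9/2v.
  reduce S modulo (f_1, f_2, f_3, f_4, h_5, h_6):
  remainder 865/2311v² + 1938/2311v - 13599/2311 ≠ 0; add h_7 = 865/2311v² + 1938/2311v - 13599/2311 to the basis.

S(f_2,f_3): lcm = uv. S = -13/18u + 7/18v² - 43/36v + 107/36.
  reduce S modulo (f_1, f_2, f_3, f_4, h_5, h_6, h_7):
  remainder -7679/3460v + 23037/3460 ≠ 0; add h_8 = -7679/3460v + 23037/3460 to the basis.

The other S-polynomials (S(f_2,f_4), S(f_3,f_4), S(f_1,h_5), S(f_2,h_5), S(f_3,h_5), S(f_4,h_5), S(f_1,h_6), S(f_2,h_6), S(f_3,h_6), S(f_4,h_6), S(h_5,h_6), S(f_1,h_7), S(f_2,h_7), S(f_3,h_7), S(f_4,h_7), S(h_5,h_7), S(h_6,h_7), S(f_1,h_8), S(f_2,h_8), S(f_3,h_8), S(f_4,h_8), S(h_5,h_8), S(h_6,h_8), S(h_7,h_8)) all reduce to 0 modulo the current basis, so we have a Gröbner basis.
Inter-reduce: drop elements whose leading term is divisible by another's, tail-reduce, and make monic.
Reduced Gröbner basis: {u - 4, v - 3}.

Elimination: the polynomial v - 3 lies in the elimination ideal for v, so v ∈ {3}. For each such v, the remaining basis elements (now univariate) give the rest of the solution.
  v = 3: the earlier basis element becomes u - 4 = 0, giving u = 4 — point (4, 3).
A lex Gröbner basis triangularizes the system, enabling back-substitution.

{(4, 3)}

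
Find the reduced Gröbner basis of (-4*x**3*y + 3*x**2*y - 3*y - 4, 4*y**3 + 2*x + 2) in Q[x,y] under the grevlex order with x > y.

f_1 = -4*x**3*y + 3*x**2*y - 3*y - 4, LT = x**3*y.
f_2 = 4*y**3 + 2*x + 2, LT = y**3.

S(f_1,f_2): lcm = x**3*y**3. S = -3/4*x**2*y**3 - 1/2*x**4 - 1/2*x**3 + 3/4*y**3 + y**2.
  reduce S modulo (f_1, f_2):
  remainder -1/2*x**4 - 1/8*x**3 + 3/8*x**2 + y**2 - 3/8*x - 3/8 ≠ 0; add g_3 = -1/2*x**4 - 1/8*x**3 + 3/8*x**2 + y**2 - 3/8*x - 3/8 to the basis.

The other S-polynomials (S(f_1,g_3), S(f_2,g_3)) all reduce to 0 modulo the current basis, so we have a Gröbner basis.

G = {x**4 + 1/4*x**3 - 3/4*x**2 - 2*y**2 + 3/4*x + 3/4, x**3*y - 3/4*x**2*y + 3/4*y + 1, y**3 + 1/2*x + 1/2}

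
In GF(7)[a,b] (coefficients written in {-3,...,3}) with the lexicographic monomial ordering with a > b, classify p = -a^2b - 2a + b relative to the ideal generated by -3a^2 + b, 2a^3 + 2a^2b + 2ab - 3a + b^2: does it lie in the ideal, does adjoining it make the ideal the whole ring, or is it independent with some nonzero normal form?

-a^2b - 2a + b is independent of I; its normal form modulo I is b^3 + b^2.

First compute the reduced Gröbner basis of I by Buchberger's algorithm.
f_1 = -3a^2 + b, LT = a^2.
f_2 = 2a^3 + 2a^2b + 2ab - 3a + b^2, LT = a^3.

S(f_1,f_2): lcm = a^3. S = -a^2b + ab - 2a + 3b^2.
  leading term a^2b: subtract (-2b)·f_1 from -a^2b + ab - 2a + 3b^2 → ab - 2a - 2b^2
  leading term ab: no divisor's leading term divides it; move ab to the remainder.
  leading term a: no divisor's leading term divides it; move -2a to the remainder.
  leading term b^2: no divisor's leading term divides it; move -2b^2 to the remainder.
  remainder ab - 2a - 2b^2 ≠ 0; add h_3 = ab - 2a - 2b^2 to the basis.

S(f_1,h_3): lcm = a^2b. S = 2a^2 + 2ab^2 + 2b^2.
  leading term a^2: subtract (-3)·f_1 from 2a^2 + 2ab^2 + 2b^2 → 2ab^2 + 2b^2 + 3b
  leading term ab^2: subtract (2b)·h_3 from 2ab^2 + 2b^2 + 3b → -3ab - 3b^3 + 2b^2 + 3b
  leading term ab: subtract (-3)·h_3 from -3ab - 3b^3 + 2b^2 + 3b → a - 3b^3 + 3b^2 + 3b
  leading term a: no divisor's leading term divides it; move a to the remainder.
  leading term b^3: no divisor's leading term divides it; move -3b^3 to the remainder.
  leading term b^2: no divisor's leading term divides it; move 3b^2 to the remainder.
  leading term b: no divisor's leading term divides it; move 3b to the remainder.
  remainder a - 3b^3 + 3b^2 + 3b ≠ 0; add h_4 = a - 3b^3 + 3b^2 + 3b to the basis.

S(f_1,h_4): lcm = a^2. S = 3ab^3 - 3ab^2 - 3ab + 2b.
  leading term ab^3: subtract (3b^2)·h_3 from 3ab^3 - 3ab^2 - 3ab + 2b → 3ab^2 - 3ab - b^4 + 2b
  leading term ab^2: subtract (3b)·h_3 from 3ab^2 - 3ab - b^4 + 2b → 3ab - b^4 - b^3 + 2b
  leading term ab: subtract (3)·h_3 from 3ab - b^4 - b^3 + 2b → -a - b^4 - b^3 - b^2 + 2b
  leading term a: subtract (-1)·h_4 from -a - b^4 - b^3 - b^2 + 2b → -b^4 + 3b^3 + 2b^2 - 2b
  leading term b^4: no divisor's leading term divides it; move -b^4 to the remainder.
  leading term b^3: no divisor's leading term divides it; move 3b^3 to the remainder.
  leading term b^2: no divisor's leading term divides it; move 2b^2 to the remainder.
  leading term b: no divisor's leading term divides it; move -2b to the remainder.
  remainder -b^4 + 3b^3 + 2b^2 - 2b ≠ 0; add h_5 = -b^4 + 3b^3 + 2b^2 - 2b to the basis.

The other S-polynomials (S(f_2,h_3), S(f_2,h_4), S(h_3,h_4), S(f_1,h_5), S(f_2,h_5), S(h_3,h_5), S(h_4,h_5)) all reduce to 0 modulo the current basis, so we have a Gröbner basis.
Inter-reduce: drop elements whose leading term is divisible by another's, tail-reduce, and make monic.
Reduced Gröbner basis: {a - 3b^3 + 3b^2 + 3b, b^4 - 3b^3 - 2b^2 + 2b}.
Label its elements g_1 = a - 3b^3 + 3b^2 + 3b, g_2 = b^4 - 3b^3 - 2b^2 + 2b.

Reduce p = -a^2b - 2a + b modulo G:
  leading term a^2b: subtract (-ab)·g_1 from -a^2b - 2a + b → -3ab^4 + 3ab^3 + 3ab^2 - 2a + b
  leading term ab^4: subtract (-3b^4)·g_1 from -3ab^4 + 3ab^3 + 3ab^2 - 2a + b → 3ab^3 + 3ab^2 - 2a - 2b^7 + 2b^6 + 2b^5 + b
  leading term ab^3: subtract (3b^3)·g_1 from 3ab^3 + 3ab^2 - 2a - 2b^7 + 2b^6 + 2b^5 + b → 3ab^2 - 2a - 2b^7 - 3b^6 - 2b^4 + b
  leading term ab^2: subtract (3b^2)·g_1 from 3ab^2 - 2a - 2b^7 - 3b^6 - 2b^4 + b → -2a - 2b^7 - 3b^6 + 2b^5 + 3b^4 - 2b^3 + b
  leading term a: subtract (-2)·g_1 from -2a - 2b^7 - 3b^6 + 2b^5 + 3b^4 - 2b^3 + b → -2b^7 - 3b^6 + 2b^5 + 3b^4 - b^3 - b^2
  leading term b^7: subtract (-2b^3)·g_2 from -2b^7 - 3b^6 + 2b^5 + 3b^4 - b^3 - b^2 → -2b^6 - 2b^5 - b^3 - b^2
  leading term b^6: subtract (-2b^2)·g_2 from -2b^6 - 2b^5 - b^3 - b^2 → -b^5 + 3b^4 + 3b^3 - b^2
  leading term b^5: subtract (-b)·g_2 from -b^5 + 3b^4 + 3b^3 - b^2 → b^3 + b^2
  leading term b^3: no divisor's leading term divides it; move b^3 to the remainder.
  leading term b^2: no divisor's leading term divides it; move b^2 to the remainder.
  normal form = b^3 + b^2.
The normal form is nonzero, so p ∉ I. Since p minus its normal form lies in I, I + (p) = I + (r) where r = b^3 + b^2; decide whether this ideal is the whole ring.
Run Buchberger on G together with r (pairs among the g_i already reduce to 0 since G is a Gröbner basis):
g_1 = a - 3b^3 + 3b^2 + 3b, LT = a.
g_2 = b^4 - 3b^3 - 2b^2 + 2b, LT = b^4.
r = b^3 + b^2, LT = b^3.

S(g_2,r): lcm = b^4. S = 3b^3 - 2b^2 + 2b.
  leading term b^3: subtract (3)·r from 3b^3 - 2b^2 + 2b → 2b^2 + 2b
  leading term b^2: no divisor's leading term divides it; move 2b^2 to the remainder.
  leading term b: no divisor's leading term divides it; move 2b to the remainder.
  remainder 2b^2 + 2b ≠ 0; add m_4 = 2b^2 + 2b to the basis.

The other S-polynomials (S(g_1,g_2), S(g_1,r), S(g_1,m_4), S(g_2,m_4), S(r,m_4)) all reduce to 0 modulo the current basis, so we have a Gröbner basis.
Inter-reduce: drop elements whose leading term is divisible by another's, tail-reduce, and make monic.
Reduced Gröbner basis: {a - 3b, b^2 + b}.
The reduced Gröbner basis of I + (p) is {a - 3b, b^2 + b} ≠ {1}, a proper ideal, so the enlarged system stays consistent: p is independent of I, with normal form b^3 + b^2.

The remainder on division by a Gröbner basis is unique — it is the normal form.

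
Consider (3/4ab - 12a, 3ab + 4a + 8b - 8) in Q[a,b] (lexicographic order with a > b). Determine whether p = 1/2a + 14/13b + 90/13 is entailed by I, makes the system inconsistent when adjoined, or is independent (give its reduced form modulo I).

First compute the reduced Gröbner basis of I by Buchberger's algorithm.
f_1 = 3/4ab - 12a, LT = ab.
f_2 = 3ab + 4a + 8b - 8, LT = ab.

S(f_1,f_2): lcm = ab. S = -52/3a - 8/3b + 8/3.
  leading term a: no divisor's leading term divides it; move -52/3a to the remainder.
  leading term b: no divisor's leading term divides it; move -8/3b to the remainder.
  leading term 1: no divisor's leading term divides it; move 8/3 to the remainder.
  remainder -52/3a - 8/3b + 8/3 ≠ 0; add h_3 = -52/3a - 8/3b + 8/3 to the basis.

S(f_1,h_3): lcm = ab. S = -16a - 2/13b^2 + 2/13b.
  leading term a: subtract (12/13)·h_3 from -16a - 2/13b^2 + 2/13b → -2/13b^2 + 34/13b - 32/13
  leading term b^2: no divisor's leading term divides it; move -2/13b^2 to the remainder.
  leading term b: no divisor's leading term divides it; move 34/13b to the remainder.
  leading term 1: no divisor's leading term divides it; move -32/13 to the remainder.
  remainder -2/13b^2 + 34/13b - 32/13 ≠ 0; add h_4 = -2/13b^2 + 34/13b - 32/13 to the basis.

The other S-polynomials (S(f_2,h_3), S(f_1,h_4), S(f_2,h_4), S(h_3,h_4)) all reduce to 0 modulo the current basis, so we have a Gröbner basis.
Inter-reduce: drop elements whose leading term is divisible by another's, tail-reduce, and make monic.
Reduced Gröbner basis: {a + 2/13b - 2/13, b^2 - 17b + 16}.
Label its elements g_1 = a + 2/13b - 2/13, g_2 = b^2 - 17b + 16.

Reduce p = 1/2a + 14/13b + 90/13 modulo G:
  leading term a: subtract (1/2)·g_1 from 1/2a + 14/13b + 90/13 → b + 7
  leading term b: no divisor's leading term divides it; move b to the remainder.
  leading term 1: no divisor's leading term divides it; move 7 to the remainder.
  normal form = b + 7.
The normal form is nonzero, so p ∉ I. Since p minus its normal form lies in I, I + (p) = I + (r) where r = b + 7; decide whether this ideal is the whole ring.
Run Buchberger on G together with r (pairs among the g_i already reduce to 0 since G is a Gröbner basis):
g_1 = a + 2/13b - 2/13, LT = a.
g_2 = b^2 - 17b + 16, LT = b^2.
r = b + 7, LT = b.

S(g_2,r): lcm = b^2. S = -24b + 16.
  leading term b: subtract (-24)·r from -24b + 16 → 184
  leading term 1: no divisor's leading term divides it; move 184 to the remainder.
  remainder 184 ≠ 0; add m_4 = 184 to the basis.

The other S-polynomials (S(g_1,g_2), S(g_1,r), S(g_1,m_4), S(g_2,m_4), S(r,m_4)) all reduce to 0 modulo the current basis, so we have a Gröbner basis.
Inter-reduce: drop elements whose leading term is divisible by another's, tail-reduce, and make monic.
Reduced Gröbner basis: {1}.
The reduced Gröbner basis of I + (p) is {1}: the ideal is the whole ring, so the enlarged system has no common solution — adjoining p is inconsistent.

Adjoining 1/2a + 14/13b + 90/13 makes the ideal the whole ring: the system is inconsistent.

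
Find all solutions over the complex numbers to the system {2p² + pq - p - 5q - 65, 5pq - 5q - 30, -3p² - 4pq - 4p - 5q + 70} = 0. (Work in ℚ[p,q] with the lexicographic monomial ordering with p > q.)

{(-5, -1)}

Compute a lex Gröbner basis by Buchberger's algorithm.
f_1 = 2p² + pq - p - 5q - 65, LT = p².
f_2 = 5pq - 5q - 30, LT = pq.
f_3 = -3p² - 4pq - 4p - 5q + 70, LT = p².

S(f_1,f_2): lcm = p²q. S = ½pq² + ½pq + 6p - 5/2q² - 65/2q.
  reduce S modulo (f_1, f_2, f_3):
  remainder 6p - 2q² - 29q + 3 ≠ 0; add h_4 = 6p - 2q² - 29q + 3 to the basis.

S(f_1,f_3): lcm = p². S = -⅚pq - 11/6p - 25/6q - 55/6.
  reduce S modulo (f_1, f_2, f_3, h_4):
  remainder -11/18q² - 499/36q - 53/4 ≠ 0; add h_5 = -11/18q² - 499/36q - 53/4 to the basis.

S(f_2,f_3): lcm = p²q. S = -4/3pq² - 7/3pq - 6p - 5/3q² + 70/3q.
  reduce S modulo (f_1, f_2, f_3, h_4, h_5):
  remainder 2143/22q + 2143/22 ≠ 0; add h_6 = 2143/22q + 2143/22 to the basis.

The other S-polynomials (S(f_1,h_4), S(f_2,h_4), S(f_3,h_4), S(f_1,h_5), S(f_2,h_5), S(f_3,h_5), S(h_4,h_5), S(f_1,h_6), S(f_2,h_6), S(f_3,h_6), S(h_4,h_6), S(h_5,h_6)) all reduce to 0 modulo the current basis, so we have a Gröbner basis.
Inter-reduce: drop elements whose leading term is divisible by another's, tail-reduce, and make monic.
Reduced Gröbner basis: {p + 5, q + 1}.

A lex Gröbner basis eliminates variables successively. Here q + 1 depends only on q, with roots {-1}; lifting each root through the earlier basis elements recovers the full solutions.
  q = -1: the earlier basis element becomes p + 5 = 0, giving p = -5 — point (-5, -1).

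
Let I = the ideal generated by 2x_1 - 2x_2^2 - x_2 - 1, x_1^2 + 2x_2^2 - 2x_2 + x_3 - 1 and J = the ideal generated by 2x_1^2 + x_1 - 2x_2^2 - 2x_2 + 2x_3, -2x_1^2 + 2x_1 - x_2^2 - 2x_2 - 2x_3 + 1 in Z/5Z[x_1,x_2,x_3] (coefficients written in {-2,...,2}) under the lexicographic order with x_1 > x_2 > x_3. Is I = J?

Two ideals are equal iff their reduced Gröbner bases coincide (the reduced basis is unique for a fixed ordering).
Buchberger on the first generating set:
f_1 = 2x_1 - 2x_2^2 - x_2 - 1, LT = x_1.
f_2 = x_1^2 + 2x_2^2 - 2x_2 + x_3 - 1, LT = x_1^2.

S(f_1,f_2): lcm = x_1^2. S = -x_1x_2^2 + 2x_1x_2 + 2x_1 - 2x_2^2 + 2x_2 - x_3 + 1.
  leading term x_1x_2^2: subtract (2x_2^2)·f_1 from -x_1x_2^2 + 2x_1x_2 + 2x_1 - 2x_2^2 + 2x_2 - x_3 + 1 → 2x_1x_2 + 2x_1 - x_2^4 + 2x_2^3 + 2x_2 - x_3 + 1
  leading term x_1x_2: subtract (x_2)·f_1 from 2x_1x_2 + 2x_1 - x_2^4 + 2x_2^3 + 2x_2 - x_3 + 1 → 2x_1 - x_2^4 - x_2^3 + x_2^2 - 2x_2 - x_3 + 1
  leading term x_1: subtract (1)·f_1 from 2x_1 - x_2^4 - x_2^3 + x_2^2 - 2x_2 - x_3 + 1 → -x_2^4 - x_2^3 - 2x_2^2 - x_2 - x_3 + 2
  leading term x_2^4: no divisor's leading term divides it; move -x_2^4 to the remainder.
  leading term x_2^3: no divisor's leading term divides it; move -x_2^3 to the remainder.
  leading term x_2^2: no divisor's leading term divides it; move -2x_2^2 to the remainder.
  leading term x_2: no divisor's leading term divides it; move -x_2 to the remainder.
  leading term x_3: no divisor's leading term divides it; move -x_3 to the remainder.
  leading term 1: no divisor's leading term divides it; move 2 to the remainder.
  remainder -x_2^4 - x_2^3 - 2x_2^2 - x_2 - x_3 + 2 ≠ 0; add g_3 = -x_2^4 - x_2^3 - 2x_2^2 - x_2 - x_3 + 2 to the basis.

The other S-polynomials (S(f_1,g_3), S(f_2,g_3)) all reduce to 0 modulo the current basis, so we have a Gröbner basis.
Inter-reduce: drop elements whose leading term is divisible by another's, tail-reduce, and make monic.
Reduced Gröbner basis: {x_1 - x_2^2 + 2x_2 + 2, x_2^4 + x_2^3 + 2x_2^2 + x_2 + x_3 - 2}.

Buchberger on the second generating set:
h_1 = 2x_1^2 + x_1 - 2x_2^2 - 2x_2 + 2x_3, LT = x_1^2.
h_2 = -2x_1^2 + 2x_1 - x_2^2 - 2x_2 - 2x_3 + 1, LT = x_1^2.

S(h_1,h_2): lcm = x_1^2. S = -x_1 + x_2^2 - 2x_2 - 2.
  leading term x_1: no divisor's leading term divides it; move -x_1 to the remainder.
  leading term x_2^2: no divisor's leading term divides it; move x_2^2 to the remainder.
  leading term x_2: no divisor's leading term divides it; move -2x_2 to the remainder.
  leading term 1: no divisor's leading term divides it; move -2 to the remainder.
  remainder -x_1 + x_2^2 - 2x_2 - 2 ≠ 0; add k_3 = -x_1 + x_2^2 - 2x_2 - 2 to the basis.

S(h_1,k_3): lcm = x_1^2. S = x_1x_2^2 - 2x_1x_2 + x_1 - x_2^2 - x_2 + x_3.
  leading term x_1x_2^2: subtract (-x_2^2)·k_3 from x_1x_2^2 - 2x_1x_2 + x_1 - x_2^2 - x_2 + x_3 → -2x_1x_2 + x_1 + x_2^4 - 2x_2^3 + 2x_2^2 - x_2 + x_3
  leading term x_1x_2: subtract (2x_2)·k_3 from -2x_1x_2 + x_1 + x_2^4 - 2x_2^3 + 2x_2^2 - x_2 + x_3 → x_1 + x_2^4 + x_2^3 + x_2^2 - 2x_2 + x_3
  leading term x_1: subtract (-1)·k_3 from x_1 + x_2^4 + x_2^3 + x_2^2 - 2x_2 + x_3 → x_2^4 + x_2^3 + 2x_2^2 + x_2 + x_3 - 2
  leading term x_2^4: no divisor's leading term divides it; move x_2^4 to the remainder.
  leading term x_2^3: no divisor's leading term divides it; move x_2^3 to the remainder.
  leading term x_2^2: no divisor's leading term divides it; move 2x_2^2 to the remainder.
  leading term x_2: no divisor's leading term divides it; move x_2 to the remainder.
  leading term x_3: no divisor's leading term divides it; move x_3 to the remainder.
  leading term 1: no divisor's leading term divides it; move -2 to the remainder.
  remainder x_2^4 + x_2^3 + 2x_2^2 + x_2 + x_3 - 2 ≠ 0; add k_4 = x_2^4 + x_2^3 + 2x_2^2 + x_2 + x_3 - 2 to the basis.

The other S-polynomials (S(h_2,k_3), S(h_1,k_4), S(h_2,k_4), S(k_3,k_4)) all reduce to 0 modulo the current basis, so we have a Gröbner basis.
Inter-reduce: drop elements whose leading term is divisible by another's, tail-reduce, and make monic.
Reduced Gröbner basis: {x_1 - x_2^2 + 2x_2 + 2, x_2^4 + x_2^3 + 2x_2^2 + x_2 + x_3 - 2}.

These coincide, so the ideals are equal.

Yes, the ideals are equal.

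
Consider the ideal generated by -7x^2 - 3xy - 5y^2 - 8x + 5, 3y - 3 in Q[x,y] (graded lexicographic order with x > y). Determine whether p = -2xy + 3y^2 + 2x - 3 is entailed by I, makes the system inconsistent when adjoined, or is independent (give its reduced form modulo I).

-2xy + 3y^2 + 2x - 3 lies in I (it reduces to 0).

First compute the reduced Gröbner basis of I by Buchberger's algorithm.
f_1 = -7x^2 - 3xy - 5y^2 - 8x + 5, LT = x^2.
f_2 = 3y - 3, LT = y.

The S-polynomials (S(f_1,f_2)) all reduce to 0 modulo the current basis, so we have a Gröbner basis.
Inter-reduce: drop elements whose leading term is divisible by another's, tail-reduce, and make monic.
Reduced Gröbner basis: {x^2 + 11/7x, y - 1}.
Label its elements g_1 = x^2 + 11/7x, g_2 = y - 1.

Reduce p = -2xy + 3y^2 + 2x - 3 modulo G:
  leading term xy: subtract (-2x)·g_2 from -2xy + 3y^2 + 2x - 3 → 3y^2 - 3
  leading term y^2: subtract (3y)·g_2 from 3y^2 - 3 → 3y - 3
  leading term y: subtract (3)·g_2 from 3y - 3 → 0
  normal form = 0.
Since the normal form is 0, p ∈ I.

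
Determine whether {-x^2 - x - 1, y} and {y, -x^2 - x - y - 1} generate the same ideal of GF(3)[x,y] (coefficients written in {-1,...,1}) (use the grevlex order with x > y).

Equality of ideals is decidable: compute both reduced Gröbner bases (unique for the ordering) and check whether they agree.
Buchberger on the first generating set:
f_1 = -x^2 - x - 1, LT = x^2.
f_2 = y, LT = y.

The S-polynomials (S(f_1,f_2)) all reduce to 0 modulo the current basis, so we have a Gröbner basis.
Inter-reduce: drop elements whose leading term is divisible by another's, tail-reduce, and make monic.
Reduced Gröbner basis: {x^2 + x + 1, y}.

Buchberger on the second generating set:
h_1 = y, LT = y.
h_2 = -x^2 - x - y - 1, LT = x^2.

The S-polynomials (S(h_1,h_2)) all reduce to 0 modulo the current basis, so we have a Gröbner basis.
Inter-reduce: drop elements whose leading term is divisible by another's, tail-reduce, and make monic.
Reduced Gröbner basis: {x^2 + x + 1, y}.

The two bases agree; hence the ideals are identical.
The same test decides containment: I ⊆ J iff every generator of I reduces to 0 modulo a Gröbner basis of J.

Yes, the ideals are equal.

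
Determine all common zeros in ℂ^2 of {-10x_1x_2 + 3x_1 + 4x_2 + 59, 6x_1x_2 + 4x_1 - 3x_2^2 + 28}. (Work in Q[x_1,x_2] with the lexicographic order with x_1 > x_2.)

Compute a lex Gröbner basis by Buchberger's algorithm.
f_1 = -10x_1x_2 + 3x_1 + 4x_2 + 59, LT = x_1x_2.
f_2 = 6x_1x_2 + 4x_1 - 3x_2^2 + 28, LT = x_1x_2.

S(f_1,f_2): lcm = x_1x_2. S = -29/30x_1 + 1/2x_2^2 - 2/5x_2 - 317/30.
  leading term x_1: no divisor's leading term divides it; move -29/30x_1 to the remainder.
  leading term x_2^2: no divisor's leading term divides it; move 1/2x_2^2 to the remainder.
  leading term x_2: no divisor's leading term divides it; move -2/5x_2 to the remainder.
  leading term 1: no divisor's leading term divides it; move -317/30 to the remainder.
  remainder -29/30x_1 + 1/2x_2^2 - 2/5x_2 - 317/30 ≠ 0; add h_3 = -29/30x_1 + 1/2x_2^2 - 2/5x_2 - 317/30 to the basis.

S(f_1,h_3): lcm = x_1x_2. S = -3/10x_1 + 15/29x_2^3 - 12/29x_2^2 - 1643/145x_2 - 59/10.
  leading term x_1: subtract (9/29)·h_3 from -3/10x_1 + 15/29x_2^3 - 12/29x_2^2 - 1643/145x_2 - 59/10 → 15/29x_2^3 - 33/58x_2^2 - 325/29x_2 - 76/29
  leading term x_2^3: no divisor's leading term divides it; move 15/29x_2^3 to the remainder.
  leading term x_2^2: no divisor's leading term divides it; move -33/58x_2^2 to the remainder.
  leading term x_2: no divisor's leading term divides it; move -325/29x_2 to the remainder.
  leading term 1: no divisor's leading term divides it; move -76/29 to the remainder.
  remainder 15/29x_2^3 - 33/58x_2^2 - 325/29x_2 - 76/29 ≠ 0; add h_4 = 15/29x_2^3 - 33/58x_2^2 - 325/29x_2 - 76/29 to the basis.

The other S-polynomials (S(f_2,h_3), S(f_1,h_4), S(f_2,h_4), S(h_3,h_4)) all reduce to 0 modulo the current basis, so we have a Gröbner basis.
Inter-reduce: drop elements whose leading term is divisible by another's, tail-reduce, and make monic.
Reduced Gröbner basis: {x_1 - 15/29x_2^2 + 12/29x_2 + 317/29, x_2^3 - 11/10x_2^2 - 65/3x_2 - 76/15}.

From the last basis element, x_2^3 - 11/10x_2^2 - 65/3x_2 - 76/15 = 0, so x_2 takes values in {-4, 51/20 - sqrt(27969)/60, 51/20 + sqrt(27969)/60}. Each choice, substituted upward through the basis, yields the corresponding point(s) of the solution set.
  x_2 = -4: the earlier basis element becomes x_1 + 1 = 0, giving x_1 = -1 — point (-1, -4).
  x_2 = 51/20 - sqrt(27969)/60: the earlier basis element becomes x_1 + 5341/1160 + 43*sqrt(27969)/1160 = 0, giving x_1 = -43*sqrt(27969)/1160 - 5341/1160 — point (-43*sqrt(27969)/1160 - 5341/1160, 51/20 - sqrt(27969)/60).
  x_2 = 51/20 + sqrt(27969)/60: the earlier basis element becomes x_1 - 43*sqrt(27969)/1160 + 5341/1160 = 0, giving x_1 = -5341/1160 + 43*sqrt(27969)/1160 — point (-5341/1160 + 43*sqrt(27969)/1160, 51/20 + sqrt(27969)/60).
Each listed point satisfies every original equation (direct substitution).

{(-1, -4), (-43*sqrt(27969)/1160 - 5341/1160, 51/20 - sqrt(27969)/60), (-5341/1160 + 43*sqrt(27969)/1160, 51/20 + sqrt(27969)/60)}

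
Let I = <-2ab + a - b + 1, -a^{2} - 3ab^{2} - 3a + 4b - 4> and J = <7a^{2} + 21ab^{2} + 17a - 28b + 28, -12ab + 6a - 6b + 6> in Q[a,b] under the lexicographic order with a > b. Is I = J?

Equality of ideals is decidable: compute both reduced Gröbner bases (unique for the ordering) and check whether they agree.
Buchberger on the first generating set:
f_1 = -2ab + a - b + 1, LT = ab.
f_2 = -a^{2} - 3ab^{2} - 3a + 4b - 4, LT = a^{2}.

S(f_1,f_2): lcm = a^{2}b. S = -\tfrac{1}{2}a^{2} - 3ab^{3} - \tfrac{5}{2}ab - \tfrac{1}{2}a + 4b^{2} - 4b.
  reduce S modulo (f_1, f_2):
  remainder -\tfrac{1}{4}a + \tfrac{3}{2}b^{3} + \tfrac{5}{2}b^{2} - \tfrac{19}{4}b + \tfrac{3}{4} ≠ 0; add g_3 = -\tfrac{1}{4}a + \tfrac{3}{2}b^{3} + \tfrac{5}{2}b^{2} - \tfrac{19}{4}b + \tfrac{3}{4} to the basis.

S(f_1,g_3): lcm = ab. S = -\tfrac{1}{2}a + 6b^{4} + 10b^{3} - 19b^{2} + \tfrac{7}{2}b - \tfrac{1}{2}.
  reduce S modulo (f_1, f_2, g_3):
  remainder 6b^{4} + 7b^{3} - 24b^{2} + 13b - 2 ≠ 0; add g_4 = 6b^{4} + 7b^{3} - 24b^{2} + 13b - 2 to the basis.

The other S-polynomials (S(f_2,g_3), S(f_1,g_4), S(f_2,g_4), S(g_3,g_4)) all reduce to 0 modulo the current basis, so we have a Gröbner basis.
Inter-reduce: drop elements whose leading term is divisible by another's, tail-reduce, and make monic.
Reduced Gröbner basis: {a - 6b^{3} - 10b^{2} + 19b - 3, b^{4} + \tfrac{7}{6}b^{3} - 4b^{2} + \tfrac{13}{6}b - \tfrac{1}{3}}.

Buchberger on the second generating set:
h_1 = 7a^{2} + 21ab^{2} + 17a - 28b + 28, LT = a^{2}.
h_2 = -12ab + 6a - 6b + 6, LT = ab.

S(h_1,h_2): lcm = a^{2}b. S = \tfrac{1}{2}a^{2} + 3ab^{3} + \tfrac{27}{14}ab + \tfrac{1}{2}a - 4b^{2} + 4b.
  reduce S modulo (h_1, h_2):
  remainder \tfrac{1}{4}a - \tfrac{3}{2}b^{3} - \tfrac{5}{2}b^{2} + \tfrac{141}{28}b - \tfrac{29}{28} ≠ 0; add k_3 = \tfrac{1}{4}a - \tfrac{3}{2}b^{3} - \tfrac{5}{2}b^{2} + \tfrac{141}{28}b - \tfrac{29}{28} to the basis.

S(h_2,k_3): lcm = ab. S = -\tfrac{1}{2}a + 6b^{4} + 10b^{3} - \tfrac{141}{7}b^{2} + \tfrac{65}{14}b - \tfrac{1}{2}.
  reduce S modulo (h_1, h_2, k_3):
  remainder 6b^{4} + 7b^{3} - \tfrac{176}{7}b^{2} + \tfrac{103}{7}b - \tfrac{18}{7} ≠ 0; add k_4 = 6b^{4} + 7b^{3} - \tfrac{176}{7}b^{2} + \tfrac{103}{7}b - \tfrac{18}{7} to the basis.

The other S-polynomials (S(h_1,k_3), S(h_1,k_4), S(h_2,k_4), S(k_3,k_4)) all reduce to 0 modulo the current basis, so we have a Gröbner basis.
Inter-reduce: drop elements whose leading term is divisible by another's, tail-reduce, and make monic.
Reduced Gröbner basis: {a - 6b^{3} - 10b^{2} + \tfrac{141}{7}b - \tfrac{29}{7}, b^{4} + \tfrac{7}{6}b^{3} - \tfrac{88}{21}b^{2} + \tfrac{103}{42}b - \tfrac{3}{7}}.

These differ, so the ideals are not equal.
The same test decides containment: I ⊆ J iff every generator of I reduces to 0 modulo a Gröbner basis of J.

No, the ideals differ.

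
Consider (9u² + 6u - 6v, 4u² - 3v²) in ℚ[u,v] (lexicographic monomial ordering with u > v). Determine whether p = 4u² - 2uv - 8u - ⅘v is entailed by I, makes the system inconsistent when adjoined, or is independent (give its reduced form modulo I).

First compute the reduced Gröbner basis of I by Buchberger's algorithm.
f_1 = 9u² + 6u - 6v, LT = u².
f_2 = 4u² - 3v², LT = u².

S(f_1,f_2): lcm = u². S = ⅔u + ¾v² - ⅔v.
  reduce S modulo (f_1, f_2):
  remainder ⅔u + ¾v² - ⅔v ≠ 0; add h_3 = ⅔u + ¾v² - ⅔v to the basis.

S(f_1,h_3): lcm = u². S = -9/8uv² + uv + ⅔u - ⅔v.
  reduce S modulo (f_1, f_2, h_3):
  remainder 81/64v⁴ - 9/4v³ + ¼v² ≠ 0; add h_4 = 81/64v⁴ - 9/4v³ + ¼v² to the basis.

The other S-polynomials (S(f_2,h_3), S(f_1,h_4), S(f_2,h_4), S(h_3,h_4)) all reduce to 0 modulo the current basis, so we have a Gröbner basis.
Inter-reduce: drop elements whose leading term is divisible by another's, tail-reduce, and make monic.
Reduced Gröbner basis: {u + 9/8v² - v, v⁴ - 16/9v³ + 16/81v²}.
Label its elements g_1 = u + 9/8v² - v, g_2 = v⁴ - 16/9v³ + 16/81v².

Reduce p = 4u² - 2uv - 8u - ⅘v modulo G:
  leading term u²: subtract (4u)·g_1 from 4u² - 2uv - 8u - ⅘v → -9/2uv² + 2uv - 8u - ⅘v
  leading term uv²: subtract (-9/2v²)·g_1 from -9/2uv² + 2uv - 8u - ⅘v → 2uv - 8u + 81/16v⁴ - 9/2v³ - ⅘v
  leading term uv: subtract (2v)·g_1 from 2uv - 8u + 81/16v⁴ - 9/2v³ - ⅘v → -8u + 81/16v⁴ - 27/4v³ + 2v² - ⅘v
  leading term u: subtract (-8)·g_1 from -8u + 81/16v⁴ - 27/4v³ + 2v² - ⅘v → 81/16v⁴ - 27/4v³ + 11v² - 44/5v
  leading term v⁴: subtract (81/16)·g_2 from 81/16v⁴ - 27/4v³ + 11v² - 44/5v → 9/4v³ + 10v² - 44/5v
  leading term v³: no divisor's leading term divides it; move 9/4v³ to the remainder.
  leading term v²: no divisor's leading term divides it; move 10v² to the remainder.
  leading term v: no divisor's leading term divides it; move -44/5v to the remainder.
  normal form = 9/4v³ + 10v² - 44/5v.
The normal form is nonzero, so p ∉ I. Since p minus its normal form lies in I, I + (p) = I + (r) where r = 9/4v³ + 10v² - 44/5v; decide whether this ideal is the whole ring.
Run Buchberger on G together with r (pairs among the g_i already reduce to 0 since G is a Gröbner basis):
g_1 = u + 9/8v² - v, LT = u.
g_2 = v⁴ - 16/9v³ + 16/81v², LT = v⁴.
r = 9/4v³ + 10v² - 44/5v, LT = v³.

S(g_2,r): lcm = v⁴. S = -56/9v³ + 1664/405v².
  reduce S modulo (g_1, g_2, r):
  remainder 4288/135v² - 9856/405v ≠ 0; add m_4 = 4288/135v² - 9856/405v to the basis.

S(g_2,m_4): lcm = v⁴. S = -610/603v³ + 16/81v².
  reduce S modulo (g_1, g_2, r, m_4):
  remainder -393184/1090827v ≠ 0; add m_5 = -393184/1090827v to the basis.

The other S-polynomials (S(g_1,g_2), S(g_1,r), S(g_1,m_4), S(r,m_4), S(g_1,m_5), S(g_2,m_5), S(r,m_5), S(m_4,m_5)) all reduce to 0 modulo the current basis, so we have a Gröbner basis.
Inter-reduce: drop elements whose leading term is divisible by another's, tail-reduce, and make monic.
Reduced Gröbner basis: {u, v}.
The reduced Gröbner basis of I + (p) is {u, v} ≠ {1}, a proper ideal, so the enlarged system stays consistent: p is independent of I, with normal form 9/4v³ + 10v² - 44/5v.

4u² - 2uv - 8u - ⅘v is independent of I; its normal form modulo I is 9/4v³ + 10v² - 44/5v.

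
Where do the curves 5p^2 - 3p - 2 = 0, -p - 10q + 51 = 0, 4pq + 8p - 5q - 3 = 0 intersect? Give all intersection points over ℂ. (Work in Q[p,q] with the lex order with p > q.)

{(1, 5)}

Compute a lex Gröbner basis by Buchberger's algorithm.
f_1 = 5p^2 - 3p - 2, LT = p^2.
f_2 = -p - 10q + 51, LT = p.
f_3 = 4pq + 8p - 5q - 3, LT = pq.

S(f_1,f_2): lcm = p^2. S = -10pq + 252/5p - 2/5.
  leading term pq: subtract (10q)·f_2 from -10pq + 252/5p - 2/5 → 252/5p + 100q^2 - 510q - 2/5
  leading term p: subtract (-252/5)·f_2 from 252/5p + 100q^2 - 510q - 2/5 → 100q^2 - 1014q + 2570
  leading term q^2: no divisor's leading term divides it; move 100q^2 to the remainder.
  leading term q: no divisor's leading term divides it; move -1014q to the remainder.
  leading term 1: no divisor's leading term divides it; move 2570 to the remainder.
  remainder 100q^2 - 1014q + 2570 ≠ 0; add h_4 = 100q^2 - 1014q + 2570 to the basis.

S(f_1,f_3): lcm = p^2q. S = -2p^2 + 13/20pq + 3/4p - 2/5q.
  leading term p^2: subtract (-2/5)·f_1 from -2p^2 + 13/20pq + 3/4p - 2/5q → 13/20pq - 9/20p - 2/5q - 4/5
  leading term pq: subtract (-13/20q)·f_2 from 13/20pq - 9/20p - 2/5q - 4/5 → -9/20p - 13/2q^2 + 131/4q - 4/5
  leading term p: subtract (9/20)·f_2 from -9/20p - 13/2q^2 + 131/4q - 4/5 → -13/2q^2 + 149/4q - 95/4
  leading term q^2: subtract (-13/200)·h_4 from -13/2q^2 + 149/4q - 95/4 → -1433/50q + 1433/10
  leading term q: no divisor's leading term divides it; move -1433/50q to the remainder.
  leading term 1: no divisor's leading term divides it; move 1433/10 to the remainder.
  remainder -1433/50q + 1433/10 ≠ 0; add h_5 = -1433/50q + 1433/10 to the basis.

The other S-polynomials (S(f_2,f_3), S(f_1,h_4), S(f_2,h_4), S(f_3,h_4), S(f_1,h_5), S(f_2,h_5), S(f_3,h_5), S(h_4,h_5)) all reduce to 0 modulo the current basis, so we have a Gröbner basis.
Inter-reduce: drop elements whose leading term is divisible by another's, tail-reduce, and make monic.
Reduced Gröbner basis: {p - 1, q - 5}.

From the last basis element, q - 5 = 0, so q takes values in {5}. Each choice, substituted upward through the basis, yields the corresponding point(s) of the solution set.
  q = 5: the earlier basis element becomes p - 1 = 0, giving p = 1 — point (1, 5).
Substituting each solution back into the original system confirms all equations vanish.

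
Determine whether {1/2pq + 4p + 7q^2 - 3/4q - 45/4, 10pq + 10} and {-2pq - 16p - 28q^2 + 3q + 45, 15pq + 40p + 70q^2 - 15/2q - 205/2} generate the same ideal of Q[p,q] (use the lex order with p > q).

Yes, the ideals are equal.

Equality of ideals is decidable: compute both reduced Gröbner bases (unique for the ordering) and check whether they agree.
Buchberger on the first generating set:
f_1 = 1/2pq + 4p + 7q^2 - 3/4q - 45/4, LT = pq.
f_2 = 10pq + 10, LT = pq.

S(f_1,f_2): lcm = pq. S = 8p + 14q^2 - 3/2q - 47/2.
  leading term p: no divisor's leading term divides it; move 8p to the remainder.
  leading term q^2: no divisor's leading term divides it; move 14q^2 to the remainder.
  leading term q: no divisor's leading term divides it; move -3/2q to the remainder.
  leading term 1: no divisor's leading term divides it; move -47/2 to the remainder.
  remainder 8p + 14q^2 - 3/2q - 47/2 ≠ 0; add g_3 = 8p + 14q^2 - 3/2q - 47/2 to the basis.

S(f_1,g_3): lcm = pq. S = 8p - 7/4q^3 + 227/16q^2 + 23/16q - 45/2.
  leading term p: subtract (1)·g_3 from 8p - 7/4q^3 + 227/16q^2 + 23/16q - 45/2 → -7/4q^3 + 3/16q^2 + 47/16q + 1
  leading term q^3: no divisor's leading term divides it; move -7/4q^3 to the remainder.
  leading term q^2: no divisor's leading term divides it; move 3/16q^2 to the remainder.
  leading term q: no divisor's leading term divides it; move 47/16q to the remainder.
  leading term 1: no divisor's leading term divides it; move 1 to the remainder.
  remainder -7/4q^3 + 3/16q^2 + 47/16q + 1 ≠ 0; add g_4 = -7/4q^3 + 3/16q^2 + 47/16q + 1 to the basis.

The other S-polynomials (S(f_2,g_3), S(f_1,g_4), S(f_2,g_4), S(g_3,g_4)) all reduce to 0 modulo the current basis, so we have a Gröbner basis.
Inter-reduce: drop elements whose leading term is divisible by another's, tail-reduce, and make monic.
Reduced Gröbner basis: {p + 7/4q^2 - 3/16q - 47/16, q^3 - 3/28q^2 - 47/28q - 4/7}.

Buchberger on the second generating set:
h_1 = -2pq - 16p - 28q^2 + 3q + 45, LT = pq.
h_2 = 15pq + 40p + 70q^2 - 15/2q - 205/2, LT = pq.

S(h_1,h_2): lcm = pq. S = 16/3p + 28/3q^2 - q - 47/3.
  leading term p: no divisor's leading term divides it; move 16/3p to the remainder.
  leading term q^2: no divisor's leading term divides it; move 28/3q^2 to the remainder.
  leading term q: no divisor's leading term divides it; move -q to the remainder.
  leading term 1: no divisor's leading term divides it; move -47/3 to the remainder.
  remainder 16/3p + 28/3q^2 - q - 47/3 ≠ 0; add k_3 = 16/3p + 28/3q^2 - q - 47/3 to the basis.

S(h_1,k_3): lcm = pq. S = 8p - 7/4q^3 + 227/16q^2 + 23/16q - 45/2.
  leading term p: subtract (3/2)·k_3 from 8p - 7/4q^3 + 227/16q^2 + 23/16q - 45/2 → -7/4q^3 + 3/16q^2 + 47/16q + 1
  leading term q^3: no divisor's leading term divides it; move -7/4q^3 to the remainder.
  leading term q^2: no divisor's leading term divides it; move 3/16q^2 to the remainder.
  leading term q: no divisor's leading term divides it; move 47/16q to the remainder.
  leading term 1: no divisor's leading term divides it; move 1 to the remainder.
  remainder -7/4q^3 + 3/16q^2 + 47/16q + 1 ≠ 0; add k_4 = -7/4q^3 + 3/16q^2 + 47/16q + 1 to the basis.

The other S-polynomials (S(h_2,k_3), S(h_1,k_4), S(h_2,k_4), S(k_3,k_4)) all reduce to 0 modulo the current basis, so we have a Gröbner basis.
Inter-reduce: drop elements whose leading term is divisible by another's, tail-reduce, and make monic.
Reduced Gröbner basis: {p + 7/4q^2 - 3/16q - 47/16, q^3 - 3/28q^2 - 47/28q - 4/7}.

The two bases agree; hence the ideals are identical.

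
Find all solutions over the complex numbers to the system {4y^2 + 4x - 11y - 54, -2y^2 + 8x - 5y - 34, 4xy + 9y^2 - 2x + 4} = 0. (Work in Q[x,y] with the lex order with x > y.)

{(4, -2)}

Compute a lex Gröbner basis by Buchberger's algorithm.
f_1 = 4x + 4y^2 - 11y - 54, LT = x.
f_2 = 8x - 2y^2 - 5y - 34, LT = x.
f_3 = 4xy - 2x + 9y^2 + 4, LT = xy.

S(f_1,f_2): lcm = x. S = 5/4y^2 - 17/8y - 37/4.
  reduce S modulo (f_1, f_2, f_3):
  remainder 5/4y^2 - 17/8y - 37/4 ≠ 0; add h_4 = 5/4y^2 - 17/8y - 37/4 to the basis.

S(f_1,f_3): lcm = xy. S = 1/2x + y^3 - 5y^2 - 27/2y - 1.
  reduce S modulo (f_1, f_2, f_3, h_4):
  remainder -2237/200y - 2237/100 ≠ 0; add h_5 = -2237/200y - 2237/100 to the basis.

The other S-polynomials (S(f_2,f_3), S(f_1,h_4), S(f_2,h_4), S(f_3,h_4), S(f_1,h_5), S(f_2,h_5), S(f_3,h_5), S(h_4,h_5)) all reduce to 0 modulo the current basis, so we have a Gröbner basis.
Inter-reduce: drop elements whose leading term is divisible by another's, tail-reduce, and make monic.
Reduced Gröbner basis: {x - 4, y + 2}.

From the last basis element, y + 2 = 0, so y takes values in {-2}. Each choice, substituted upward through the basis, yields the corresponding point(s) of the solution set.
  y = -2: the earlier basis element becomes x - 4 = 0, giving x = 4 — point (4, -2).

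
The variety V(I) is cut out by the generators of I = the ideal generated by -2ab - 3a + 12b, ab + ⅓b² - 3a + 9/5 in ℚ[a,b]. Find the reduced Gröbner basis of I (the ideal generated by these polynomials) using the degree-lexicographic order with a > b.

f_1 = -2ab - 3a + 12b, LT = ab.
f_2 = ab + ⅓b² - 3a + 9/5, LT = ab.

S(f_1,f_2): lcm = ab. S = -⅓b² + 9/2a - 6b - 9/5.
  leading term b²: no divisor's leading term divides it; move -⅓b² to the remainder.
  leading term a: no divisor's leading term divides it; move 9/2a to the remainder.
  leading term b: no divisor's leading term divides it; move -6b to the remainder.
  leading term 1: no divisor's leading term divides it; move -9/5 to the remainder.
  remainder -⅓b² + 9/2a - 6b - 9/5 ≠ 0; add g_3 = -⅓b² + 9/2a - 6b - 9/5 to the basis.

S(f_1,g_3): lcm = ab². S = 27/2a² - 33/2ab - 6b² - 27/5a.
  leading term a²: no divisor's leading term divides it; move 27/2a² to the remainder.
  leading term ab: subtract (33/4)·f_1 from -33/2ab - 6b² - 27/5a → -6b² + 387/20a - 99b
  leading term b²: subtract (18)·g_3 from -6b² + 387/20a - 99b → -1233/20a + 9b + 162/5
  leading term a: no divisor's leading term divides it; move -1233/20a to the remainder.
  leading term b: no divisor's leading term divides it; move 9b to the remainder.
  leading term 1: no divisor's leading term divides it; move 162/5 to the remainder.
  remainder 27/2a² - 1233/20a + 9b + 162/5 ≠ 0; add g_4 = 27/2a² - 1233/20a + 9b + 162/5 to the basis.

The other S-polynomials (S(f_2,g_3), S(f_1,g_4), S(f_2,g_4), S(g_3,g_4)) all reduce to 0 modulo the current basis, so we have a Gröbner basis.
Inter-reduce: drop elements whose leading term is divisible by another's, tail-reduce, and make monic.

G = {a² - 137/30a + ⅔b + 12/5, ab + 3/2a - 6b, b² - 27/2a + 18b + 27/5}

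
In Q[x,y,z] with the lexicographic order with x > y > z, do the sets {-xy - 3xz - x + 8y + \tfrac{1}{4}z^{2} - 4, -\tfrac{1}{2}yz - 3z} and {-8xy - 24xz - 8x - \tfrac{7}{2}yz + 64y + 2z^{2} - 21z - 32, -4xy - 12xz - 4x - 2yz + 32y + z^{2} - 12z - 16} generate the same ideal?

Yes, the ideals are equal.

Equality of ideals is decidable: compute both reduced Gröbner bases (unique for the ordering) and check whether they agree.
Buchberger on the first generating set:
f_1 = -xy - 3xz - x + 8y + \tfrac{1}{4}z^{2} - 4, LT = xy.
f_2 = -\tfrac{1}{2}yz - 3z, LT = yz.

S(f_1,f_2): lcm = xyz. S = 3xz^{2} - 5xz - 8yz - \tfrac{1}{4}z^{3} + 4z.
  reduce S modulo (f_1, f_2):
  remainder 3xz^{2} - 5xz - \tfrac{1}{4}z^{3} + 52z ≠ 0; add g_3 = 3xz^{2} - 5xz - \tfrac{1}{4}z^{3} + 52z to the basis.

The other S-polynomials (S(f_1,g_3), S(f_2,g_3)) all reduce to 0 modulo the current basis, so we have a Gröbner basis.
Inter-reduce: drop elements whose leading term is divisible by another's, tail-reduce, and make monic.
Reduced Gröbner basis: {xy + 3xz + x - 8y - \tfrac{1}{4}z^{2} + 4, xz^{2} - \tfrac{5}{3}xz - \tfrac{1}{12}z^{3} + \tfrac{52}{3}z, yz + 6z}.

Buchberger on the second generating set:
h_1 = -8xy - 24xz - 8x - \tfrac{7}{2}yz + 64y + 2z^{2} - 21z - 32, LT = xy.
h_2 = -4xy - 12xz - 4x - 2yz + 32y + z^{2} - 12z - 16, LT = xy.

S(h_1,h_2): lcm = xy. S = -\tfrac{1}{16}yz - \tfrac{3}{8}z.
  reduce S modulo (h_1, h_2):
  remainder -\tfrac{1}{16}yz - \tfrac{3}{8}z ≠ 0; add k_3 = -\tfrac{1}{16}yz - \tfrac{3}{8}z to the basis.

S(h_1,k_3): lcm = xyz. S = 3xz^{2} - 5xz + \tfrac{7}{16}yz^{2} - 8yz - \tfrac{1}{4}z^{3} + \tfrac{21}{8}z^{2} + 4z.
  reduce S modulo (h_1, h_2, k_3):
  remainder 3xz^{2} - 5xz - \tfrac{1}{4}z^{3} + 52z ≠ 0; add k_4 = 3xz^{2} - 5xz - \tfrac{1}{4}z^{3} + 52z to the basis.

The other S-polynomials (S(h_2,k_3), S(h_1,k_4), S(h_2,k_4), S(k_3,k_4)) all reduce to 0 modulo the current basis, so we have a Gröbner basis.
Inter-reduce: drop elements whose leading term is divisible by another's, tail-reduce, and make monic.
Reduced Gröbner basis: {xy + 3xz + x - 8y - \tfrac{1}{4}z^{2} + 4, xz^{2} - \tfrac{5}{3}xz - \tfrac{1}{12}z^{3} + \tfrac{52}{3}z, yz + 6z}.

These coincide, so the ideals are equal.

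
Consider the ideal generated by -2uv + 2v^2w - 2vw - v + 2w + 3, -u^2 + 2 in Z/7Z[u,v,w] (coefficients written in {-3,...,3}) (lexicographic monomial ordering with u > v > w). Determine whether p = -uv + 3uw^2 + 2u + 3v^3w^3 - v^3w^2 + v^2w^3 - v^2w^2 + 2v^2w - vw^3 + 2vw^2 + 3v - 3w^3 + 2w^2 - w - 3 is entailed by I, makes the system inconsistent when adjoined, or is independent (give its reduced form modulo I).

First compute the reduced Gröbner basis of I by Buchberger's algorithm.
f_1 = -2uv + 2v^2w - 2vw - v + 2w + 3, LT = uv.
f_2 = -u^2 + 2, LT = u^2.

S(f_1,f_2): lcm = u^2v. S = -uv^2w + uvw - 3uv - uw + 2u + 2v.
  reduce S modulo (f_1, f_2):
  remainder -uw + 2u - v^3w^2 + 2v^2w^2 + v^2w - 2vw^2 + vw + w^2 + 2w - 1 ≠ 0; add h_3 = -uw + 2u - v^3w^2 + 2v^2w^2 + v^2w - 2vw^2 + vw + w^2 + 2w - 1 to the basis.

S(f_1,h_3): lcm = uvw. S = 2uv - v^4w^2 + 2v^3w^2 + v^3w - 3v^2w^2 + v^2w + 2vw^2 - vw - v - w^2 + 2w.
  reduce S modulo (f_1, f_2, h_3):
  remainder -v^4w^2 + 2v^3w^2 + v^3w - 3v^2w^2 + 3v^2w + 2vw^2 - 3vw - 2v - w^2 - 3w + 3 ≠ 0; add h_4 = -v^4w^2 + 2v^3w^2 + v^3w - 3v^2w^2 + 3v^2w + 2vw^2 - 3vw - 2v - w^2 - 3w + 3 to the basis.

The other S-polynomials (S(f_2,h_3), S(f_1,h_4), S(f_2,h_4), S(h_3,h_4)) all reduce to 0 modulo the current basis, so we have a Gröbner basis.
Inter-reduce: drop elements whose leading term is divisible by another's, tail-reduce, and make monic.
Reduced Gröbner basis: {u^2 - 2, uv - v^2w + vw - 3v - w + 2, uw - 2u + v^3w^2 - 2v^2w^2 - v^2w + 2vw^2 - vw - w^2 - 2w + 1, v^4w^2 - 2v^3w^2 - v^3w + 3v^2w^2 - 3v^2w - 2vw^2 + 3vw + 2v + w^2 + 3w - 3}.
Label its elements g_1 = u^2 - 2, g_2 = uv - v^2w + vw - 3v - w + 2, g_3 = uw - 2u + v^3w^2 - 2v^2w^2 - v^2w + 2vw^2 - vw - w^2 - 2w + 1, g_4 = v^4w^2 - 2v^3w^2 - v^3w + 3v^2w^2 - 3v^2w - 2vw^2 + 3vw + 2v + w^2 + 3w - 3.

Reduce p = -uv + 3uw^2 + 2u + 3v^3w^3 - v^3w^2 + v^2w^3 - v^2w^2 + 2v^2w - vw^3 + 2vw^2 + 3v - 3w^3 + 2w^2 - w - 3 modulo G:
  leading term uv: subtract (-1)·g_2 from -uv + 3uw^2 + 2u + 3v^3w^3 - v^3w^2 + v^2w^3 - v^2w^2 + 2v^2w - vw^3 + 2vw^2 + 3v - 3w^3 + 2w^2 - w - 3 → 3uw^2 + 2u + 3v^3w^3 - v^3w^2 + v^2w^3 - v^2w^2 + v^2w - vw^3 + 2vw^2 + vw - 3w^3 + 2w^2 - 2w - 1
  leading term uw^2: subtract (3w)·g_3 from 3uw^2 + 2u + 3v^3w^3 - v^3w^2 + v^2w^3 - v^2w^2 + v^2w - vw^3 + 2vw^2 + vw - 3w^3 + 2w^2 - 2w - 1 → -uw + 2u - v^3w^2 + 2v^2w^2 + v^2w - 2vw^2 + vw + w^2 + 2w - 1
  leading term uw: subtract (-1)·g_3 from -uw + 2u - v^3w^2 + 2v^2w^2 + v^2w - 2vw^2 + vw + w^2 + 2w - 1 → 0
  normal form = 0.
Since the normal form is 0, p ∈ I.

Ideal membership is decidable via reduction modulo a Gröbner basis.

-uv + 3uw^2 + 2u + 3v^3w^3 - v^3w^2 + v^2w^3 - v^2w^2 + 2v^2w - vw^3 + 2vw^2 + 3v - 3w^3 + 2w^2 - w - 3 lies in I (it reduces to 0).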